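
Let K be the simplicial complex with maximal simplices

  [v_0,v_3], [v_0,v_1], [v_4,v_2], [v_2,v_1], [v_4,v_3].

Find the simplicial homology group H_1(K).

H_1 = Z.

Fix the vertex order v_0 < v_1 < v_2 < v_3 < v_4 and write every simplex with vertices in increasing order. Then dim K = 1 and the simplices of K are:

  0-simplices (5): [v_0], [v_1], [v_2], [v_3], [v_4]
  1-simplices (5): [v_0,v_1], [v_0,v_3], [v_1,v_2], [v_2,v_4], [v_3,v_4]

Hence C_0 ≅ Z^5, C_1 ≅ Z^5.

Boundary ∂_1: C_1 → C_0 sends each edge [p,q] (with p < q) to q − p. For instance
  ∂[v_3,v_4] = [v_4] − [v_3].
As a 5×5 matrix over Z this has rank 4, with invariant factors (1,1,1,1).

Now H_k = ker ∂_k / im ∂_{k+1}, so:

  H_1: rank ker ∂_1 − rank ∂_2 = (5 − 4) − 0 = 1, and there is no ∂_2, so H_1 ≅ Z.

(K is a triangulation of the circle S^1.)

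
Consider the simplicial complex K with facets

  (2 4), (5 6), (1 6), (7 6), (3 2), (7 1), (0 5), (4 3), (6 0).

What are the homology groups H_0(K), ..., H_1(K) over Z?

H_0 ≅ Z^2,  H_1 ≅ Z^3.

Order the vertices as 0 < 1 < 2 < 3 < 4 < 5 < 6 < 7. Listing each simplex with vertices in this order, K has dimension 1 with simplices:

  0-simplices (8): [0], [1], [2], [3], [4], [5], [6], [7]
  1-simplices (9): [0,5], [0,6], [1,6], [1,7], [2,3], [2,4], [3,4], [5,6], [6,7]

so the chain groups are C_0 ≅ Z^8, C_1 ≅ Z^9.

The boundary map ∂_1: C_1 → C_0 maps an edge to its endpoints' difference, ∂[p,q] = q − p. For instance
  ∂[5,6] = [6] − [5].
This gives a 8×9 integer matrix of rank 6; reducing to Smith normal form yields diagonal entries (1,1,1,1,1,1).

Reading off H_k = ker ∂_k / im ∂_{k+1}:

  H_0: rank C_0 − rank ∂_1 = 8 − 6 = 2, and the invariant factors of ∂_1 are all 1, so H_0 = Z^2.
  H_1: rank ker ∂_1 − rank ∂_2 = (9 − 6) − 0 = 3, and there is no ∂_2, so H_1 = Z^3.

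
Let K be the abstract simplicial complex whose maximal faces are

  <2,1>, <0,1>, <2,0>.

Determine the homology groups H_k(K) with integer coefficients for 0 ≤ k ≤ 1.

H_0 = Z,  H_1 = Z.

Take the total order 0 < 1 < 2 on the vertex set. Then K (dimension 1) consists of the simplices:

  0-simplices (3): [0], [1], [2]
  1-simplices (3): [0,1], [0,2], [1,2]

Hence C_0 ≅ Z^3, C_1 ≅ Z^3.

Boundary ∂_1: C_1 → C_0 maps an edge to its endpoints' difference, ∂[p,q] = q − p.
The 3×3 boundary matrix has rank 2 and Smith normal form diag(1,1).

Reading off H_k = ker ∂_k / im ∂_{k+1}:

  H_0: rank C_0 − rank ∂_1 = 3 − 2 = 1, and the invariant factors of ∂_1 are all 1, so H_0 = Z.
  H_1: rank ker ∂_1 − rank ∂_2 = (3 − 2) − 0 = 1, and there is no ∂_2, so H_1 = Z.

As a check, the Euler characteristic is 3 − 3 = 0, which agrees with 1 − 1 = 0.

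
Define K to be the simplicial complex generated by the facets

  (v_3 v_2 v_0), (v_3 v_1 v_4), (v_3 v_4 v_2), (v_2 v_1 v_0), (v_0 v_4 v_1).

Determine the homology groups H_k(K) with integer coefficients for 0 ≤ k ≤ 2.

Take the total order v_0 < v_1 < v_2 < v_3 < v_4 on the vertex set. Then K (dimension 2) consists of the simplices:

  0-simplices (5): [v_0], [v_1], [v_2], [v_3], [v_4]
  1-simplices (10): [v_0,v_1], [v_0,v_2], [v_0,v_3], [v_0,v_4], [v_1,v_2], [v_1,v_3], [v_1,v_4], [v_2,v_3], [v_2,v_4], [v_3,v_4]
  2-simplices (5): [v_0,v_1,v_2], [v_0,v_1,v_4], [v_0,v_2,v_3], [v_1,v_3,v_4], [v_2,v_3,v_4]

Hence C_0 ≅ Z^5, C_1 ≅ Z^10, C_2 ≅ Z^5.

Boundary ∂_1: C_1 → C_0 is given by ∂[p,q] = [q] − [p]. For instance
  ∂[v_2,v_4] = [v_4] − [v_2].
This gives a 5×10 integer matrix of rank 4; reducing to Smith normal form yields diagonal entries (1,1,1,1).

Boundary ∂_2: C_2 → C_1 sends each 2-simplex [p,q,r] to [q,r] − [p,r] + [p,q]. For instance
  ∂[v_0,v_1,v_2] = [v_1,v_2] − [v_0,v_2] + [v_0,v_1],
  ∂[v_2,v_3,v_4] = [v_3,v_4] − [v_2,v_4] + [v_2,v_3].
The resulting 10×5 matrix has rank 5, and its Smith normal form has invariant factors (1,1,1,1,1).

Now H_k = ker ∂_k / im ∂_{k+1}, so:

  H_0: rank C_0 − rank ∂_1 = 5 − 4 = 1, and the invariant factors of ∂_1 are all 1, so H_0 ≅ Z.
  H_1: rank ker ∂_1 − rank ∂_2 = (10 − 4) − 5 = 1, and the invariant factors of ∂_2 are all 1, so H_1 ≅ Z.
  H_2: rank ker ∂_2 − rank ∂_3 = (5 − 5) − 0 = 0, and there is no ∂_3, so H_2 ≅ 0.

(K is a triangulation of the Möbius band.)

H_0 = Z,  H_1 = Z,  H_2 = 0.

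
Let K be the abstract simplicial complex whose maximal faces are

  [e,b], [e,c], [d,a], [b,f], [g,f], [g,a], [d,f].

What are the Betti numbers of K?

Order the vertices as a < b < c < d < e < f < g. Listing each simplex with vertices in this order, K has dimension 1 with simplices:

  0-simplices (7): a, b, c, d, e, f, g
  1-simplices (7): ad, ag, be, bf, ce, df, fg

giving chain groups C_0 ≅ Z^7, C_1 ≅ Z^7.

∂_1: C_1 → C_0 sends each edge [p,q] (with p < q) to q − p. For instance
  ∂df = f − d.
The 7×7 boundary matrix has rank 6 and Smith normal form diag(1,1,1,1,1,1).

Computing H_k = (kernel of ∂_k) / (image of ∂_{k+1}):

  H_0: rank C_0 − rank ∂_1 = 7 − 6 = 1, and the invariant factors of ∂_1 are all 1, so H_0 ≅ Z.
  H_1: rank ker ∂_1 − rank ∂_2 = (7 − 6) − 0 = 1, and there is no ∂_2, so H_1 ≅ Z.

Hence the Betti numbers are b_0 = 1, b_1 = 1.

b_0 = 1, b_1 = 1.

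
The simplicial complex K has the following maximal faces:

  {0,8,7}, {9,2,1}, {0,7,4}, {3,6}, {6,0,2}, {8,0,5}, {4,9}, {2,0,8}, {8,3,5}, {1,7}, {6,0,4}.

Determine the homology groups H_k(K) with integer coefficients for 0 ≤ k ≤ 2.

H_0 = Z,  H_1 = Z^3,  H_2 = 0.

Take the total order 0 < 1 < 2 < 3 < 4 < 5 < 6 < 7 < 8 < 9 on the vertex set. Then K (dimension 2) consists of the simplices:

  0-simplices (10): [0], [1], [2], [3], [4], [5], [6], [7], [8], [9]
  1-simplices (20): [0,2], [0,4], [0,5], [0,6], [0,7], [0,8], [1,2], [1,7], [1,9], [2,6], [2,8], [2,9], [3,5], [3,6], [3,8], [4,6], [4,7], [4,9], [5,8], [7,8]
  2-simplices (8): [0,2,6], [0,2,8], [0,4,6], [0,4,7], [0,5,8], [0,7,8], [1,2,9], [3,5,8]

giving chain groups C_0 ≅ Z^10, C_1 ≅ Z^20, C_2 ≅ Z^8.

Boundary ∂_1: C_1 → C_0 maps an edge to its endpoints' difference, ∂[p,q] = q − p. For instance
  ∂[2,9] = [9] − [2].
As a 10×20 matrix over Z this has rank 9, with invariant factors (1,1,1,1,1,1,1,1,1).

The boundary map ∂_2: C_2 → C_1 acts by ∂[p,q,r] = [q,r] − [p,r] + [p,q]. For instance
  ∂[0,4,6] = [4,6] − [0,6] + [0,4],
  ∂[3,5,8] = [5,8] − [3,8] + [3,5].
This gives a 20×8 integer matrix of rank 8; reducing to Smith normal form yields diagonal entries (1,1,1,1,1,1,1,1).

Computing H_k = (kernel of ∂_k) / (image of ∂_{k+1}):

  H_0: rank C_0 − rank ∂_1 = 10 − 9 = 1, and the invariant factors of ∂_1 are all 1, so H_0 ≅ Z.
  H_1: rank ker ∂_1 − rank ∂_2 = (20 − 9) − 8 = 3, and the invariant factors of ∂_2 are all 1, so H_1 ≅ Z^3.
  H_2: rank ker ∂_2 − rank ∂_3 = (8 − 8) − 0 = 0, and there is no ∂_3, so H_2 ≅ 0.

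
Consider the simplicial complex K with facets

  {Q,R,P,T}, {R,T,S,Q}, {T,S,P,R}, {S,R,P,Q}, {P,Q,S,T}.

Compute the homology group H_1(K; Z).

Take the total order P < Q < R < S < T on the vertex set. Then K (dimension 3) consists of the simplices:

  0-simplices (5): P, Q, R, S, T
  1-simplices (10): PQ, PR, PS, PT, QR, QS, QT, RS, RT, ST
  2-simplices (10): PQR, PQS, PQT, PRS, PRT, PST, QRS, QRT, QST, RST
  3-simplices (5): PQRS, PQRT, PQST, PRST, QRST

so the chain groups are C_0 ≅ Z^5, C_1 ≅ Z^10, C_2 ≅ Z^10, C_3 ≅ Z^5.

Boundary ∂_1: C_1 → C_0 sends each edge [p,q] (with p < q) to q − p. For instance
  ∂QT = T − Q.
This gives a 5×10 integer matrix of rank 4; reducing to Smith normal form yields diagonal entries (1,1,1,1).

Boundary ∂_2: C_2 → C_1 maps a triangle to the signed sum of its edges. For instance
  ∂RST = ST − RT + RS,
  ∂PST = ST − PT + PS.
The 10×10 boundary matrix has rank 6 and Smith normal form diag(1,1,1,1,1,1).

Boundary ∂_3: C_3 → C_2 sends each 3-simplex σ to the alternating sum Σ_i (−1)^i (σ with its i-th vertex removed). For instance
  ∂PRST = RST − PST + PRT − PRS,
  ∂PQRS = QRS − PRS + PQS − PQR.
As a 10×5 matrix over Z this has rank 4, with invariant factors (1,1,1,1).

Now H_k = ker ∂_k / im ∂_{k+1}, so:

  H_1: rank ker ∂_1 − rank ∂_2 = (10 − 4) − 6 = 0, and the invariant factors of ∂_2 are all 1, so H_1 = 0.

H_1 = 0.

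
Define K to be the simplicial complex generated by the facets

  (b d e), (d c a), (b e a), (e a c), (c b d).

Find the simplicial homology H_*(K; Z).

H_0 = Z,  H_1 = Z,  H_2 = 0.

Take the total order a < b < c < d < e on the vertex set. Then K (dimension 2) consists of the simplices:

  0-simplices (5): a, b, c, d, e
  1-simplices (10): ab, ac, ad, ae, bc, bd, be, cd, ce, de
  2-simplices (5): abe, acd, ace, bcd, bde

Hence C_0 ≅ Z^5, C_1 ≅ Z^10, C_2 ≅ Z^5.

The boundary map ∂_1: C_1 → C_0 maps an edge to its endpoints' difference, ∂[p,q] = q − p. For instance
  ∂de = e − d.
As a 5×10 matrix over Z this has rank 4, with invariant factors (1,1,1,1).

The boundary map ∂_2: C_2 → C_1 maps a triangle to the signed sum of its edges. For instance
  ∂bcd = cd − bd + bc,
  ∂abe = be − ae + ab.
As a 10×5 matrix over Z this has rank 5, with invariant factors (1,1,1,1,1).

Computing H_k = (kernel of ∂_k) / (image of ∂_{k+1}):

  H_0: rank C_0 − rank ∂_1 = 5 − 4 = 1, and the invariant factors of ∂_1 are all 1, so H_0 = Z.
  H_1: rank ker ∂_1 − rank ∂_2 = (10 − 4) − 5 = 1, and the invariant factors of ∂_2 are all 1, so H_1 = Z.
  H_2: rank ker ∂_2 − rank ∂_3 = (5 − 5) − 0 = 0, and there is no ∂_3, so H_2 = 0.

As a check, the Euler characteristic is 5 − 10 + 5 = 0, which agrees with 1 − 1 + 0 = 0.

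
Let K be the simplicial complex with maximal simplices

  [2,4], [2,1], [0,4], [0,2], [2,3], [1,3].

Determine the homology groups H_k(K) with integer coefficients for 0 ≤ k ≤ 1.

H_0 ≅ Z,  H_1 ≅ Z^2.

We work with the vertex ordering 0 < 1 < 2 < 3 < 4. The simplices of K, each written with vertices in increasing order, are:

  0-simplices (5): [0], [1], [2], [3], [4]
  1-simplices (6): [0,2], [0,4], [1,2], [1,3], [2,3], [2,4]

so the chain groups are C_0 ≅ Z^5, C_1 ≅ Z^6.

∂_1: C_1 → C_0 maps an edge to its endpoints' difference, ∂[p,q] = q − p.
As a 5×6 matrix over Z this has rank 4, with invariant factors (1,1,1,1).

Now H_k = ker ∂_k / im ∂_{k+1}, so:

  H_0: rank C_0 − rank ∂_1 = 5 − 4 = 1, and the invariant factors of ∂_1 are all 1, so H_0 = Z.
  H_1: rank ker ∂_1 − rank ∂_2 = (6 − 4) − 0 = 2, and there is no ∂_2, so H_1 = Z^2.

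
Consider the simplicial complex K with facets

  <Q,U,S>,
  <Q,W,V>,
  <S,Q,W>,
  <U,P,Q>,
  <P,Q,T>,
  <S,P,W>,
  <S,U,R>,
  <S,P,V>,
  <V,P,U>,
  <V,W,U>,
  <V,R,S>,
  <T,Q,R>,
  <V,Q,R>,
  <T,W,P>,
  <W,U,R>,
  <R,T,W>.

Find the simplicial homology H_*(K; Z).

H_0 ≅ Z,  H_1 ≅ Z^2,  H_2 ≅ Z.

K has 8 vertices, 24 edges, 16 triangles.
rank ∂_0 = 0, rank ∂_1 = 7 ⇒ b_0 = 8 − 0 − 7 = 1; all invariant factors of ∂_1 are 1 so no torsion. So H_0 = Z.
rank ∂_1 = 7, rank ∂_2 = 15 ⇒ b_1 = 24 − 7 − 15 = 2; all invariant factors of ∂_2 are 1 so no torsion. So H_1 = Z^2.
rank ∂_2 = 15, rank ∂_3 = 0 ⇒ b_2 = 16 − 15 − 0 = 1. So H_2 = Z.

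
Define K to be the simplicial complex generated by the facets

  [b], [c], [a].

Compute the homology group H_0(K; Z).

Take the total order a < b < c on the vertex set. Then K (dimension 0) consists of the simplices:

  0-simplices (3): a, b, c

Hence C_0 ≅ Z^3.

Reading off H_k = ker ∂_k / im ∂_{k+1}:

  H_0: rank C_0 − rank ∂_1 = 3 − 0 = 3, and there is no ∂_1, so H_0 = Z^3.

H_0 ≅ Z^3.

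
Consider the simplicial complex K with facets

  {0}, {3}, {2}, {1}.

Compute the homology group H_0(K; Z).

H_0 ≅ Z^4.

Take the total order 0 < 1 < 2 < 3 on the vertex set. Then K (dimension 0) consists of the simplices:

  0-simplices (4): [0], [1], [2], [3]

Hence C_0 ≅ Z^4.

Computing H_k = (kernel of ∂_k) / (image of ∂_{k+1}):

  H_0: rank C_0 − rank ∂_1 = 4 − 0 = 4, and there is no ∂_1, so H_0 = Z^4.

(K is a triangulation of a set of 4 points.)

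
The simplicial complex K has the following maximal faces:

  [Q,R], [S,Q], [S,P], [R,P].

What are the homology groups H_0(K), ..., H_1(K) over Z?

Order the vertices as P < Q < R < S. Listing each simplex with vertices in this order, K has dimension 1 with simplices:

  0-simplices (4): P, Q, R, S
  1-simplices (4): PR, PS, QR, QS

giving chain groups C_0 ≅ Z^4, C_1 ≅ Z^4.

The boundary map ∂_1: C_1 → C_0 is given by ∂[p,q] = [q] − [p]. For instance
  ∂PR = R − P.
As a 4×4 matrix over Z this has rank 3, with invariant factors (1,1,1).

Now H_k = ker ∂_k / im ∂_{k+1}, so:

  H_0: rank C_0 − rank ∂_1 = 4 − 3 = 1, and the invariant factors of ∂_1 are all 1, so H_0 ≅ Z.
  H_1: rank ker ∂_1 − rank ∂_2 = (4 − 3) − 0 = 1, and there is no ∂_2, so H_1 ≅ Z.

H_0 ≅ Z,  H_1 ≅ Z.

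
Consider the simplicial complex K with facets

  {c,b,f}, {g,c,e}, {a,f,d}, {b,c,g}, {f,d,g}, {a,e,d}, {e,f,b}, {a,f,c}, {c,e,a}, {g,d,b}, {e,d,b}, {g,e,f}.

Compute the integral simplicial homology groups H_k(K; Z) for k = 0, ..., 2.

Fix the vertex order a < b < c < d < e < f < g and write every simplex with vertices in increasing order. Then dim K = 2 and the simplices of K are:

  0-simplices (7): a, b, c, d, e, f, g
  1-simplices (18): ac, ad, ae, af, bc, bd, be, bf, bg, ce, cf, cg, de, df, dg, ef, eg, fg
  2-simplices (12): ace, acf, ade, adf, bcf, bcg, bde, bdg, bef, ceg, dfg, efg

giving chain groups C_0 ≅ Z^7, C_1 ≅ Z^18, C_2 ≅ Z^12.

The boundary map ∂_1: C_1 → C_0 is given by ∂[p,q] = [q] − [p].
The resulting 7×18 matrix has rank 6, and its Smith normal form has invariant factors (1,1,1,1,1,1).

∂_2: C_2 → C_1 maps a triangle to the signed sum of its edges. For instance
  ∂bcg = cg − bg + bc,
  ∂bcf = cf − bf + bc.
The 18×12 boundary matrix has rank 12 and Smith normal form diag(1,1,1,1,1,1,1,1,1,1,1,2).

From H_k ≅ ker(∂_k) / im(∂_{k+1}) we obtain:

  H_0: rank C_0 − rank ∂_1 = 7 − 6 = 1, and the invariant factors of ∂_1 are all 1, so H_0 = Z.
  H_1: rank ker ∂_1 − rank ∂_2 = (18 − 6) − 12 = 0, and ∂_2 has invariant factor 2 > 1, so H_1 = Z/2Z.
  H_2: rank ker ∂_2 − rank ∂_3 = (12 − 12) − 0 = 0, and there is no ∂_3, so H_2 = 0.

As a check, the Euler characteristic is 7 − 18 + 12 = 1, which agrees with 1 − 0 + 0 = 1.

H_0 = Z,  H_1 = Z/2Z,  H_2 = 0.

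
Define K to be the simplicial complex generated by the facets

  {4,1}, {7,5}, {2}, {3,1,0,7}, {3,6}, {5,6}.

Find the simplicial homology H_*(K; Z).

H_0 = Z^2,  H_1 = Z,  H_2 = 0,  H_3 = 0.

Fix the vertex order 0 < 1 < 2 < 3 < 4 < 5 < 6 < 7 and write every simplex with vertices in increasing order. Then dim K = 3 and the simplices of K are:

  0-simplices (8): [0], [1], [2], [3], [4], [5], [6], [7]
  1-simplices (10): [0,1], [0,3], [0,7], [1,3], [1,4], [1,7], [3,6], [3,7], [5,6], [5,7]
  2-simplices (4): [0,1,3], [0,1,7], [0,3,7], [1,3,7]
  3-simplices (1): [0,1,3,7]

so the chain groups are C_0 ≅ Z^8, C_1 ≅ Z^10, C_2 ≅ Z^4, C_3 ≅ Z^1.

The boundary map ∂_1: C_1 → C_0 maps an edge to its endpoints' difference, ∂[p,q] = q − p. For instance
  ∂[1,4] = [4] − [1].
The resulting 8×10 matrix has rank 6, and its Smith normal form has invariant factors (1,1,1,1,1,1).

The boundary map ∂_2: C_2 → C_1 sends each 2-simplex [p,q,r] to [q,r] − [p,r] + [p,q]. For instance
  ∂[0,3,7] = [3,7] − [0,7] + [0,3],
  ∂[1,3,7] = [3,7] − [1,7] + [1,3].
This gives a 10×4 integer matrix of rank 3; reducing to Smith normal form yields diagonal entries (1,1,1).

∂_3: C_3 → C_2 sends each 3-simplex σ to the alternating sum Σ_i (−1)^i (σ with its i-th vertex removed). For instance
  ∂[0,1,3,7] = [1,3,7] − [0,3,7] + [0,1,7] − [0,1,3].
This gives a 4×1 integer matrix of rank 1; reducing to Smith normal form yields diagonal entries (1).

Computing H_k = (kernel of ∂_k) / (image of ∂_{k+1}):

  H_0: rank C_0 − rank ∂_1 = 8 − 6 = 2, and the invariant factors of ∂_1 are all 1, so H_0 = Z^2.
  H_1: rank ker ∂_1 − rank ∂_2 = (10 − 6) − 3 = 1, and the invariant factors of ∂_2 are all 1, so H_1 = Z.
  H_2: rank ker ∂_2 − rank ∂_3 = (4 − 3) − 1 = 0, and the invariant factors of ∂_3 are all 1, so H_2 = 0.
  H_3: rank ker ∂_3 − rank ∂_4 = (1 − 1) − 0 = 0, and there is no ∂_4, so H_3 = 0.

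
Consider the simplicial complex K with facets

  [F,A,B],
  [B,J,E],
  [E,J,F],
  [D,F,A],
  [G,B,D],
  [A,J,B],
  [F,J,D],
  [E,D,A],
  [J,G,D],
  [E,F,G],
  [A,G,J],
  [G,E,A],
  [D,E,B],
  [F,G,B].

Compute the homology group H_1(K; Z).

Order the vertices as A < B < D < E < F < G < J. Listing each simplex with vertices in this order, K has dimension 2 with simplices:

  0-simplices (7): A, B, D, E, F, G, J
  1-simplices (21): AB, AD, AE, AF, AG, AJ, BD, BE, BF, BG, BJ, DE, DF, DG, DJ, EF, EG, EJ, FG, FJ, GJ
  2-simplices (14): ABF, ABJ, ADE, ADF, AEG, AGJ, BDE, BDG, BEJ, BFG, DFJ, DGJ, EFG, EFJ

Hence C_0 ≅ Z^7, C_1 ≅ Z^21, C_2 ≅ Z^14.

The boundary map ∂_1: C_1 → C_0 sends each edge [p,q] (with p < q) to q − p. For instance
  ∂EG = G − E.
The 7×21 boundary matrix has rank 6 and Smith normal form diag(1,1,1,1,1,1).

Boundary ∂_2: C_2 → C_1 maps a triangle to the signed sum of its edges. For instance
  ∂EFG = FG − EG + EF,
  ∂BDE = DE − BE + BD.
The 21×14 boundary matrix has rank 13 and Smith normal form diag(1,1,1,1,1,1,1,1,1,1,1,1,1).

Computing H_k = (kernel of ∂_k) / (image of ∂_{k+1}):

  H_1: rank ker ∂_1 − rank ∂_2 = (21 − 6) − 13 = 2, and the invariant factors of ∂_2 are all 1, so H_1 ≅ Z^2.

(K is a triangulation of the torus T^2.)

H_1 = Z^2.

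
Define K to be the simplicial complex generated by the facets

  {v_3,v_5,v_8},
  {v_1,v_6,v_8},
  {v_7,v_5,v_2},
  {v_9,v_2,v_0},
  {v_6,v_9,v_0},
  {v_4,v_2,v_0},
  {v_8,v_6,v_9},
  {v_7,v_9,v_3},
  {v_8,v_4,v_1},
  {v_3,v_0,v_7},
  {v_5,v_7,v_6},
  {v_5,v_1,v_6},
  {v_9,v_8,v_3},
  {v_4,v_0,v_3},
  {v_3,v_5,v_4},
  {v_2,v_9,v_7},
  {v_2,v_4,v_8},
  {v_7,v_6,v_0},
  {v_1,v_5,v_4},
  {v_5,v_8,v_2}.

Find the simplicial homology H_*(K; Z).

H_0 = Z,  H_1 = Z ⊕ Z/2,  H_2 = 0.

Fix the vertex order v_0 < v_1 < v_2 < v_3 < v_4 < v_5 < v_6 < v_7 < v_8 < v_9 and write every simplex with vertices in increasing order. Then dim K = 2 and the simplices of K are:

  0-simplices (10): [v_0], [v_1], [v_2], [v_3], [v_4], [v_5], [v_6], [v_7], [v_8], [v_9]
  1-simplices (30): (30 of them)
  2-simplices (20): (20 of them)

Hence C_0 ≅ Z^10, C_1 ≅ Z^30, C_2 ≅ Z^20.

∂_1: C_1 → C_0 sends each edge [p,q] (with p < q) to q − p.
The 10×30 boundary matrix has rank 9 and Smith normal form diag(1,1,1,1,1,1,1,1,1).

∂_2: C_2 → C_1 acts by ∂[p,q,r] = [q,r] − [p,r] + [p,q]. For instance
  ∂[v_3,v_7,v_9] = [v_7,v_9] − [v_3,v_9] + [v_3,v_7],
  ∂[v_6,v_8,v_9] = [v_8,v_9] − [v_6,v_9] + [v_6,v_8].
The resulting 30×20 matrix has rank 20, and its Smith normal form has invariant factors (1,1,1,1,1,1,1,1,1,1,1,1,1,1,1,1,1,1,1,2).

Now H_k = ker ∂_k / im ∂_{k+1}, so:

  H_0: rank C_0 − rank ∂_1 = 10 − 9 = 1, and the invariant factors of ∂_1 are all 1, so H_0 = Z.
  H_1: rank ker ∂_1 − rank ∂_2 = (30 − 9) − 20 = 1, and ∂_2 has invariant factor 2 > 1, so H_1 = Z ⊕ Z/2.
  H_2: rank ker ∂_2 − rank ∂_3 = (20 − 20) − 0 = 0, and there is no ∂_3, so H_2 = 0.

As a check, the Euler characteristic is 10 − 30 + 20 = 0, which agrees with 1 − 1 + 0 = 0.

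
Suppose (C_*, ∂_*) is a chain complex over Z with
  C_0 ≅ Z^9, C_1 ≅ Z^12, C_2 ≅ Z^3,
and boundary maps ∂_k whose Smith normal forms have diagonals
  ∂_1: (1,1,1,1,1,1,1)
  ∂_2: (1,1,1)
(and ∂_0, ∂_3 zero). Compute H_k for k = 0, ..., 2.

H_0 = Z^2,  H_1 = Z^2,  H_2 = 0.

H_0: b_0 = 9 − 0 − 7 = 2; torsion from ∂_1 factors > 1: none. So H_0 = Z^2.
H_1: b_1 = 12 − 7 − 3 = 2; torsion from ∂_2 factors > 1: none. So H_1 = Z^2.
H_2: b_2 = 3 − 3 − 0 = 0; torsion from ∂_3 factors > 1: none. So H_2 = 0.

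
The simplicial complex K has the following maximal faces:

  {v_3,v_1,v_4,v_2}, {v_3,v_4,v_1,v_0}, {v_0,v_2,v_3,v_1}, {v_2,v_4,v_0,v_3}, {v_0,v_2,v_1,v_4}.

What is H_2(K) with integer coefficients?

H_2 = 0.

K has 5 vertices, 10 edges, 10 triangles, 5 3-simplices.
rank ∂_2 = 6, rank ∂_3 = 4 ⇒ b_2 = 10 − 6 − 4 = 0; all invariant factors of ∂_3 are 1 so no torsion. So H_2 ≅ 0.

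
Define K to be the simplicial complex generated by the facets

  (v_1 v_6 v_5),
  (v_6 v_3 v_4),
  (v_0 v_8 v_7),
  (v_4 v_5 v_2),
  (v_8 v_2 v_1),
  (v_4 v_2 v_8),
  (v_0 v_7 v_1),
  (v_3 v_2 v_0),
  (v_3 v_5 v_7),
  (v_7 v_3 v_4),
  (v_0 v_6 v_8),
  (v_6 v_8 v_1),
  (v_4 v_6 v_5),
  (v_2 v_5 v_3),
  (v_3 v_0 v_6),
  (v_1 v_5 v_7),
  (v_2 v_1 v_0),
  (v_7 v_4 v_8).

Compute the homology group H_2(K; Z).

H_2 = 0.

Take the total order v_0 < v_1 < v_2 < v_3 < v_4 < v_5 < v_6 < v_7 < v_8 on the vertex set. Then K (dimension 2) consists of the simplices:

  0-simplices (9): [v_0], [v_1], [v_2], [v_3], [v_4], [v_5], [v_6], [v_7], [v_8]
  1-simplices (27): (27 of them)
  2-simplices (18): (18 of them)

so the chain groups are C_0 ≅ Z^9, C_1 ≅ Z^27, C_2 ≅ Z^18.

∂_1: C_1 → C_0 sends each edge [p,q] (with p < q) to q − p. For instance
  ∂[v_0,v_3] = [v_3] − [v_0].
The resulting 9×27 matrix has rank 8, and its Smith normal form has invariant factors (1,1,1,1,1,1,1,1).

Boundary ∂_2: C_2 → C_1 acts by ∂[p,q,r] = [q,r] − [p,r] + [p,q]. For instance
  ∂[v_0,v_1,v_7] = [v_1,v_7] − [v_0,v_7] + [v_0,v_1],
  ∂[v_4,v_5,v_6] = [v_5,v_6] − [v_4,v_6] + [v_4,v_5].
As a 27×18 matrix over Z this has rank 18, with invariant factors (1,1,1,1,1,1,1,1,1,1,1,1,1,1,1,1,1,2).

Computing H_k = (kernel of ∂_k) / (image of ∂_{k+1}):

  H_2: rank ker ∂_2 − rank ∂_3 = (18 − 18) − 0 = 0, and there is no ∂_3, so H_2 = 0.

(K is a triangulation of the Klein bottle.)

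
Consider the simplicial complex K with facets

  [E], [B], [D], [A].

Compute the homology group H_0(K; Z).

H_0 ≅ Z^4.

Take the total order A < B < D < E on the vertex set. Then K (dimension 0) consists of the simplices:

  0-simplices (4): A, B, D, E

so the chain groups are C_0 ≅ Z^4.

Computing H_k = (kernel of ∂_k) / (image of ∂_{k+1}):

  H_0: rank C_0 − rank ∂_1 = 4 − 0 = 4, and there is no ∂_1, so H_0 ≅ Z^4.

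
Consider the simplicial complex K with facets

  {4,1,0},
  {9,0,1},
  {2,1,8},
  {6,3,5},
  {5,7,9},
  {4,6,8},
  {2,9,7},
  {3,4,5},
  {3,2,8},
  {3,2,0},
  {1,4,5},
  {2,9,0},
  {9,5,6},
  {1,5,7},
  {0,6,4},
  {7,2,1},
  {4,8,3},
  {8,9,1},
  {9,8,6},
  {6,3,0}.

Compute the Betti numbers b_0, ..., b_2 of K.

b_0 = 1, b_1 = 1, b_2 = 0.

Take the total order 0 < 1 < 2 < 3 < 4 < 5 < 6 < 7 < 8 < 9 on the vertex set. Then K (dimension 2) consists of the simplices:

  0-simplices (10): [0], [1], [2], [3], [4], [5], [6], [7], [8], [9]
  1-simplices (30): (30 of them)
  2-simplices (20): (20 of them)

so the chain groups are C_0 ≅ Z^10, C_1 ≅ Z^30, C_2 ≅ Z^20.

∂_1: C_1 → C_0 maps an edge to its endpoints' difference, ∂[p,q] = q − p. For instance
  ∂[5,6] = [6] − [5].
As a 10×30 matrix over Z this has rank 9, with invariant factors (1,1,1,1,1,1,1,1,1).

∂_2: C_2 → C_1 maps a triangle to the signed sum of its edges. For instance
  ∂[6,8,9] = [8,9] − [6,9] + [6,8],
  ∂[0,2,3] = [2,3] − [0,3] + [0,2].
This gives a 30×20 integer matrix of rank 20; reducing to Smith normal form yields diagonal entries (1,1,1,1,1,1,1,1,1,1,1,1,1,1,1,1,1,1,1,2).

Now H_k = ker ∂_k / im ∂_{k+1}, so:

  H_0: rank C_0 − rank ∂_1 = 10 − 9 = 1, and the invariant factors of ∂_1 are all 1, so H_0 = Z.
  H_1: rank ker ∂_1 − rank ∂_2 = (30 − 9) − 20 = 1, and ∂_2 has invariant factor 2 > 1, so H_1 = Z × Z/2.
  H_2: rank ker ∂_2 − rank ∂_3 = (20 − 20) − 0 = 0, and there is no ∂_3, so H_2 = 0.

(K is a triangulation of the Klein bottle.)

Hence the Betti numbers are b_0 = 1, b_1 = 1, b_2 = 0.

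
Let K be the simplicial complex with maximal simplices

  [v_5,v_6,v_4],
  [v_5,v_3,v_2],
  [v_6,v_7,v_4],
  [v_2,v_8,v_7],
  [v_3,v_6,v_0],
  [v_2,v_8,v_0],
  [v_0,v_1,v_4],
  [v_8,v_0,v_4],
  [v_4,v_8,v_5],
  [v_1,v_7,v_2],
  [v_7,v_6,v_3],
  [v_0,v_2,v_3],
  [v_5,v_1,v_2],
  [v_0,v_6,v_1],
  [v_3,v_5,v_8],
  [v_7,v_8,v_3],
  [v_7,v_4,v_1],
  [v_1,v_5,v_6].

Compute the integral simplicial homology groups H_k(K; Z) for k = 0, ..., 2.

H_0 = Z,  H_1 = Z ⊕ Z_2,  H_2 = 0.

K has 9 vertices, 27 edges, 18 triangles.
rank ∂_0 = 0, rank ∂_1 = 8 ⇒ b_0 = 9 − 0 − 8 = 1; all invariant factors of ∂_1 are 1 so no torsion. So H_0 ≅ Z.
rank ∂_1 = 8, rank ∂_2 = 18 ⇒ b_1 = 27 − 8 − 18 = 1; ∂_2 has invariant factor(s) [2] giving torsion. So H_1 ≅ Z ⊕ Z_2.
rank ∂_2 = 18, rank ∂_3 = 0 ⇒ b_2 = 18 − 18 − 0 = 0. So H_2 ≅ 0.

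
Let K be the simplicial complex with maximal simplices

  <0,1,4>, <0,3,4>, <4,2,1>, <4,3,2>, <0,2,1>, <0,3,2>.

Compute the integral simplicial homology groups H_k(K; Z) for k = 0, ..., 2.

H_0 ≅ Z,  H_1 = 0,  H_2 ≅ Z.

We work with the vertex ordering 0 < 1 < 2 < 3 < 4. The simplices of K, each written with vertices in increasing order, are:

  0-simplices (5): [0], [1], [2], [3], [4]
  1-simplices (9): [0,1], [0,2], [0,3], [0,4], [1,2], [1,4], [2,3], [2,4], [3,4]
  2-simplices (6): [0,1,2], [0,1,4], [0,2,3], [0,3,4], [1,2,4], [2,3,4]

Hence C_0 ≅ Z^5, C_1 ≅ Z^9, C_2 ≅ Z^6.

Boundary ∂_1: C_1 → C_0 maps an edge to its endpoints' difference, ∂[p,q] = q − p.
The resulting 5×9 matrix has rank 4, and its Smith normal form has invariant factors (1,1,1,1).

∂_2: C_2 → C_1 maps a triangle to the signed sum of its edges. For instance
  ∂[0,2,3] = [2,3] − [0,3] + [0,2],
  ∂[0,3,4] = [3,4] − [0,4] + [0,3].
This gives a 9×6 integer matrix of rank 5; reducing to Smith normal form yields diagonal entries (1,1,1,1,1).

From H_k ≅ ker(∂_k) / im(∂_{k+1}) we obtain:

  H_0: rank C_0 − rank ∂_1 = 5 − 4 = 1, and the invariant factors of ∂_1 are all 1, so H_0 = Z.
  H_1: rank ker ∂_1 − rank ∂_2 = (9 − 4) − 5 = 0, and the invariant factors of ∂_2 are all 1, so H_1 = 0.
  H_2: rank ker ∂_2 − rank ∂_3 = (6 − 5) − 0 = 1, and there is no ∂_3, so H_2 = Z.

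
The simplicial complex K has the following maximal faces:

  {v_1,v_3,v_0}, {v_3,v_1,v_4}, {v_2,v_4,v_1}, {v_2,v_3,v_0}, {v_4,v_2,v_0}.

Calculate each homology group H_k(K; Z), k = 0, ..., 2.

Take the total order v_0 < v_1 < v_2 < v_3 < v_4 on the vertex set. Then K (dimension 2) consists of the simplices:

  0-simplices (5): [v_0], [v_1], [v_2], [v_3], [v_4]
  1-simplices (10): [v_0,v_1], [v_0,v_2], [v_0,v_3], [v_0,v_4], [v_1,v_2], [v_1,v_3], [v_1,v_4], [v_2,v_3], [v_2,v_4], [v_3,v_4]
  2-simplices (5): [v_0,v_1,v_3], [v_0,v_2,v_3], [v_0,v_2,v_4], [v_1,v_2,v_4], [v_1,v_3,v_4]

giving chain groups C_0 ≅ Z^5, C_1 ≅ Z^10, C_2 ≅ Z^5.

∂_1: C_1 → C_0 is given by ∂[p,q] = [q] − [p].
This gives a 5×10 integer matrix of rank 4; reducing to Smith normal form yields diagonal entries (1,1,1,1).

Boundary ∂_2: C_2 → C_1 maps a triangle to the signed sum of its edges. For instance
  ∂[v_0,v_2,v_4] = [v_2,v_4] − [v_0,v_4] + [v_0,v_2],
  ∂[v_0,v_1,v_3] = [v_1,v_3] − [v_0,v_3] + [v_0,v_1].
This gives a 10×5 integer matrix of rank 5; reducing to Smith normal form yields diagonal entries (1,1,1,1,1).

Reading off H_k = ker ∂_k / im ∂_{k+1}:

  H_0: rank C_0 − rank ∂_1 = 5 − 4 = 1, and the invariant factors of ∂_1 are all 1, so H_0 = Z.
  H_1: rank ker ∂_1 − rank ∂_2 = (10 − 4) − 5 = 1, and the invariant factors of ∂_2 are all 1, so H_1 = Z.
  H_2: rank ker ∂_2 − rank ∂_3 = (5 − 5) − 0 = 0, and there is no ∂_3, so H_2 = 0.

As a check, the Euler characteristic is 5 − 10 + 5 = 0, which agrees with 1 − 1 + 0 = 0.

H_0 = Z,  H_1 = Z,  H_2 = 0.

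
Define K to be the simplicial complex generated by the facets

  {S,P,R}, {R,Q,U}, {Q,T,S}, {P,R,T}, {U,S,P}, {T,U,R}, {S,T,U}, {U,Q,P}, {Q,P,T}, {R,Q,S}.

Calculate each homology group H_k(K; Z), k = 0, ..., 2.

H_0 = Z,  H_1 = Z_2,  H_2 = 0.

We work with the vertex ordering P < Q < R < S < T < U. The simplices of K, each written with vertices in increasing order, are:

  0-simplices (6): P, Q, R, S, T, U
  1-simplices (15): PQ, PR, PS, PT, PU, QR, QS, QT, QU, RS, RT, RU, ST, SU, TU
  2-simplices (10): PQT, PQU, PRS, PRT, PSU, QRS, QRU, QST, RTU, STU

so the chain groups are C_0 ≅ Z^6, C_1 ≅ Z^15, C_2 ≅ Z^10.

The boundary map ∂_1: C_1 → C_0 sends each edge [p,q] (with p < q) to q − p.
As a 6×15 matrix over Z this has rank 5, with invariant factors (1,1,1,1,1).

The boundary map ∂_2: C_2 → C_1 maps a triangle to the signed sum of its edges. For instance
  ∂QRU = RU − QU + QR,
  ∂PQU = QU − PU + PQ.
The resulting 15×10 matrix has rank 10, and its Smith normal form has invariant factors (1,1,1,1,1,1,1,1,1,2).

From H_k ≅ ker(∂_k) / im(∂_{k+1}) we obtain:

  H_0: rank C_0 − rank ∂_1 = 6 − 5 = 1, and the invariant factors of ∂_1 are all 1, so H_0 ≅ Z.
  H_1: rank ker ∂_1 − rank ∂_2 = (15 − 5) − 10 = 0, and ∂_2 has invariant factor 2 > 1, so H_1 ≅ Z_2.
  H_2: rank ker ∂_2 − rank ∂_3 = (10 − 10) − 0 = 0, and there is no ∂_3, so H_2 ≅ 0.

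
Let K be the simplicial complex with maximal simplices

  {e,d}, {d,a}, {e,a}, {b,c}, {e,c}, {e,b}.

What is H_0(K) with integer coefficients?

Order the vertices as a < b < c < d < e. Listing each simplex with vertices in this order, K has dimension 1 with simplices:

  0-simplices (5): a, b, c, d, e
  1-simplices (6): ad, ae, bc, be, ce, de

Hence C_0 ≅ Z^5, C_1 ≅ Z^6.

∂_1: C_1 → C_0 sends each edge [p,q] (with p < q) to q − p.
The 5×6 boundary matrix has rank 4 and Smith normal form diag(1,1,1,1).

Computing H_k = (kernel of ∂_k) / (image of ∂_{k+1}):

  H_0: rank C_0 − rank ∂_1 = 5 − 4 = 1, and the invariant factors of ∂_1 are all 1, so H_0 ≅ Z.

(K is a triangulation of a wedge of 2 circles.)

H_0 = Z.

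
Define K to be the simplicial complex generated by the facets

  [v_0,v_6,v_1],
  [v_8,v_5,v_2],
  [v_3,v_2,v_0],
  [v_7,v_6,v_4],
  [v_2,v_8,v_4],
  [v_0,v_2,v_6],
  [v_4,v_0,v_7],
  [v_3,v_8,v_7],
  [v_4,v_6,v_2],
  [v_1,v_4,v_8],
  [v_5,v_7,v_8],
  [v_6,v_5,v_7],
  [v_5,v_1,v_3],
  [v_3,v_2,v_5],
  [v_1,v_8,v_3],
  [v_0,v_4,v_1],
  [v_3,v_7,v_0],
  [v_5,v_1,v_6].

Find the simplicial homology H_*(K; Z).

H_0 ≅ Z,  H_1 ≅ Z ⊕ Z/2,  H_2 = 0.

We work with the vertex ordering v_0 < v_1 < v_2 < v_3 < v_4 < v_5 < v_6 < v_7 < v_8. The simplices of K, each written with vertices in increasing order, are:

  0-simplices (9): [v_0], [v_1], [v_2], [v_3], [v_4], [v_5], [v_6], [v_7], [v_8]
  1-simplices (27): (27 of them)
  2-simplices (18): (18 of them)

giving chain groups C_0 ≅ Z^9, C_1 ≅ Z^27, C_2 ≅ Z^18.

∂_1: C_1 → C_0 maps an edge to its endpoints' difference, ∂[p,q] = q − p.
As a 9×27 matrix over Z this has rank 8, with invariant factors (1,1,1,1,1,1,1,1).

∂_2: C_2 → C_1 acts by ∂[p,q,r] = [q,r] − [p,r] + [p,q]. For instance
  ∂[v_0,v_2,v_6] = [v_2,v_6] − [v_0,v_6] + [v_0,v_2],
  ∂[v_5,v_7,v_8] = [v_7,v_8] − [v_5,v_8] + [v_5,v_7].
As a 27×18 matrix over Z this has rank 18, with invariant factors (1,1,1,1,1,1,1,1,1,1,1,1,1,1,1,1,1,2).

From H_k ≅ ker(∂_k) / im(∂_{k+1}) we obtain:

  H_0: rank C_0 − rank ∂_1 = 9 − 8 = 1, and the invariant factors of ∂_1 are all 1, so H_0 = Z.
  H_1: rank ker ∂_1 − rank ∂_2 = (27 − 8) − 18 = 1, and ∂_2 has invariant factor 2 > 1, so H_1 = Z ⊕ Z/2.
  H_2: rank ker ∂_2 − rank ∂_3 = (18 − 18) − 0 = 0, and there is no ∂_3, so H_2 = 0.

(K is a triangulation of the Klein bottle.)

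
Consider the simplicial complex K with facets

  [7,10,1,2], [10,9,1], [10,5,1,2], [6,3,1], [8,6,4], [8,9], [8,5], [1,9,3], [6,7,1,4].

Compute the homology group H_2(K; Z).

H_2 ≅ 0.

Take the total order 1 < 2 < 3 < 4 < 5 < 6 < 7 < 8 < 9 < 10 on the vertex set. Then K (dimension 3) consists of the simplices:

  0-simplices (10): [1], [2], [3], [4], [5], [6], [7], [8], [9], [10]
  1-simplices (23): (23 of them)
  2-simplices (15): [1,2,5], [1,2,7], [1,2,10], [1,3,6], [1,3,9], [1,4,6], [1,4,7], [1,5,10], [1,6,7], [1,7,10], [1,9,10], [2,5,10], [2,7,10], [4,6,7], [4,6,8]
  3-simplices (3): [1,2,5,10], [1,2,7,10], [1,4,6,7]

Hence C_0 ≅ Z^10, C_1 ≅ Z^23, C_2 ≅ Z^15, C_3 ≅ Z^3.

The boundary map ∂_1: C_1 → C_0 sends each edge [p,q] (with p < q) to q − p. For instance
  ∂[1,5] = [5] − [1].
The resulting 10×23 matrix has rank 9, and its Smith normal form has invariant factors (1,1,1,1,1,1,1,1,1).

∂_2: C_2 → C_1 sends each 2-simplex [p,q,r] to [q,r] − [p,r] + [p,q]. For instance
  ∂[2,7,10] = [7,10] − [2,10] + [2,7],
  ∂[1,4,7] = [4,7] − [1,7] + [1,4].
This gives a 23×15 integer matrix of rank 12; reducing to Smith normal form yields diagonal entries (1,1,1,1,1,1,1,1,1,1,1,1).

∂_3: C_3 → C_2 sends each 3-simplex σ to the alternating sum Σ_i (−1)^i (σ with its i-th vertex removed). For instance
  ∂[1,4,6,7] = [4,6,7] − [1,6,7] + [1,4,7] − [1,4,6],
  ∂[1,2,7,10] = [2,7,10] − [1,7,10] + [1,2,10] − [1,2,7].
This gives a 15×3 integer matrix of rank 3; reducing to Smith normal form yields diagonal entries (1,1,1).

Now H_k = ker ∂_k / im ∂_{k+1}, so:

  H_2: rank ker ∂_2 − rank ∂_3 = (15 − 12) − 3 = 0, and the invariant factors of ∂_3 are all 1, so H_2 = 0.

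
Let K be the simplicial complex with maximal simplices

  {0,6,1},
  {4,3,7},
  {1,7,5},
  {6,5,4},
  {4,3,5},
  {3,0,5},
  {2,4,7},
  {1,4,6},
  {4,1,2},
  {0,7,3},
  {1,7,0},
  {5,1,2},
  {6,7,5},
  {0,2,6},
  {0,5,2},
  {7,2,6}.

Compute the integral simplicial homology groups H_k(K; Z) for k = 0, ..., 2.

We work with the vertex ordering 0 < 1 < 2 < 3 < 4 < 5 < 6 < 7. The simplices of K, each written with vertices in increasing order, are:

  0-simplices (8): [0], [1], [2], [3], [4], [5], [6], [7]
  1-simplices (24): (24 of them)
  2-simplices (16): [0,1,6], [0,1,7], [0,2,5], [0,2,6], [0,3,5], [0,3,7], [1,2,4], [1,2,5], [1,4,6], [1,5,7], [2,4,7], [2,6,7], [3,4,5], [3,4,7], [4,5,6], [5,6,7]

giving chain groups C_0 ≅ Z^8, C_1 ≅ Z^24, C_2 ≅ Z^16.

∂_1: C_1 → C_0 maps an edge to its endpoints' difference, ∂[p,q] = q − p. For instance
  ∂[3,5] = [5] − [3].
The resulting 8×24 matrix has rank 7, and its Smith normal form has invariant factors (1,1,1,1,1,1,1).

The boundary map ∂_2: C_2 → C_1 acts by ∂[p,q,r] = [q,r] − [p,r] + [p,q]. For instance
  ∂[1,2,4] = [2,4] − [1,4] + [1,2],
  ∂[0,1,6] = [1,6] − [0,6] + [0,1].
The resulting 24×16 matrix has rank 15, and its Smith normal form has invariant factors (1,1,1,1,1,1,1,1,1,1,1,1,1,1,1).

Computing H_k = (kernel of ∂_k) / (image of ∂_{k+1}):

  H_0: rank C_0 − rank ∂_1 = 8 − 7 = 1, and the invariant factors of ∂_1 are all 1, so H_0 ≅ Z.
  H_1: rank ker ∂_1 − rank ∂_2 = (24 − 7) − 15 = 2, and the invariant factors of ∂_2 are all 1, so H_1 ≅ Z^2.
  H_2: rank ker ∂_2 − rank ∂_3 = (16 − 15) − 0 = 1, and there is no ∂_3, so H_2 ≅ Z.

H_0 ≅ Z,  H_1 ≅ Z^2,  H_2 ≅ Z.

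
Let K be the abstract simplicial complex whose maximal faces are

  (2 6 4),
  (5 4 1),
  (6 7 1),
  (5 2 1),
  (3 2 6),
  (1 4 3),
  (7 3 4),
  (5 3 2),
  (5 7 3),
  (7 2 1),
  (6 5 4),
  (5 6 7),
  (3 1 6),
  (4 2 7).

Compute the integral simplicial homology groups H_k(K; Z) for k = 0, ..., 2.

We work with the vertex ordering 1 < 2 < 3 < 4 < 5 < 6 < 7. The simplices of K, each written with vertices in increasing order, are:

  0-simplices (7): [1], [2], [3], [4], [5], [6], [7]
  1-simplices (21): [1,2], [1,3], [1,4], [1,5], [1,6], [1,7], [2,3], [2,4], [2,5], [2,6], [2,7], [3,4], [3,5], [3,6], [3,7], [4,5], [4,6], [4,7], [5,6], [5,7], [6,7]
  2-simplices (14): [1,2,5], [1,2,7], [1,3,4], [1,3,6], [1,4,5], [1,6,7], [2,3,5], [2,3,6], [2,4,6], [2,4,7], [3,4,7], [3,5,7], [4,5,6], [5,6,7]

giving chain groups C_0 ≅ Z^7, C_1 ≅ Z^21, C_2 ≅ Z^14.

Boundary ∂_1: C_1 → C_0 is given by ∂[p,q] = [q] − [p].
As a 7×21 matrix over Z this has rank 6, with invariant factors (1,1,1,1,1,1).

∂_2: C_2 → C_1 acts by ∂[p,q,r] = [q,r] − [p,r] + [p,q]. For instance
  ∂[4,5,6] = [5,6] − [4,6] + [4,5],
  ∂[3,5,7] = [5,7] − [3,7] + [3,5].
The 21×14 boundary matrix has rank 13 and Smith normal form diag(1,1,1,1,1,1,1,1,1,1,1,1,1).

Reading off H_k = ker ∂_k / im ∂_{k+1}:

  H_0: rank C_0 − rank ∂_1 = 7 − 6 = 1, and the invariant factors of ∂_1 are all 1, so H_0 ≅ Z.
  H_1: rank ker ∂_1 − rank ∂_2 = (21 − 6) − 13 = 2, and the invariant factors of ∂_2 are all 1, so H_1 ≅ Z^2.
  H_2: rank ker ∂_2 − rank ∂_3 = (14 − 13) − 0 = 1, and there is no ∂_3, so H_2 ≅ Z.

As a check, the Euler characteristic is 7 − 21 + 14 = 0, which agrees with 1 − 2 + 1 = 0.

H_0 ≅ Z,  H_1 ≅ Z^2,  H_2 ≅ Z.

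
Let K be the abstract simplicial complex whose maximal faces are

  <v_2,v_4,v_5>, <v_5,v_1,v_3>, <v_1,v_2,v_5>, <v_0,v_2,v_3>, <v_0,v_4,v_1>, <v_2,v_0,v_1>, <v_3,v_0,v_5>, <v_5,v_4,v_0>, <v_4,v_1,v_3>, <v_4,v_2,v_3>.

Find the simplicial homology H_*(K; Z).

We work with the vertex ordering v_0 < v_1 < v_2 < v_3 < v_4 < v_5. The simplices of K, each written with vertices in increasing order, are:

  0-simplices (6): [v_0], [v_1], [v_2], [v_3], [v_4], [v_5]
  1-simplices (15): (15 of them)
  2-simplices (10): [v_0,v_1,v_2], [v_0,v_1,v_4], [v_0,v_2,v_3], [v_0,v_3,v_5], [v_0,v_4,v_5], [v_1,v_2,v_5], [v_1,v_3,v_4], [v_1,v_3,v_5], [v_2,v_3,v_4], [v_2,v_4,v_5]

Hence C_0 ≅ Z^6, C_1 ≅ Z^15, C_2 ≅ Z^10.

Boundary ∂_1: C_1 → C_0 maps an edge to its endpoints' difference, ∂[p,q] = q − p.
As a 6×15 matrix over Z this has rank 5, with invariant factors (1,1,1,1,1).

Boundary ∂_2: C_2 → C_1 sends each 2-simplex [p,q,r] to [q,r] − [p,r] + [p,q]. For instance
  ∂[v_0,v_1,v_4] = [v_1,v_4] − [v_0,v_4] + [v_0,v_1],
  ∂[v_0,v_1,v_2] = [v_1,v_2] − [v_0,v_2] + [v_0,v_1].
This gives a 15×10 integer matrix of rank 10; reducing to Smith normal form yields diagonal entries (1,1,1,1,1,1,1,1,1,2).

From H_k ≅ ker(∂_k) / im(∂_{k+1}) we obtain:

  H_0: rank C_0 − rank ∂_1 = 6 − 5 = 1, and the invariant factors of ∂_1 are all 1, so H_0 ≅ Z.
  H_1: rank ker ∂_1 − rank ∂_2 = (15 − 5) − 10 = 0, and ∂_2 has invariant factor 2 > 1, so H_1 ≅ Z/2Z.
  H_2: rank ker ∂_2 − rank ∂_3 = (10 − 10) − 0 = 0, and there is no ∂_3, so H_2 ≅ 0.

(K is a triangulation of the real projective plane RP^2.)

H_0 = Z,  H_1 = Z/2Z,  H_2 = 0.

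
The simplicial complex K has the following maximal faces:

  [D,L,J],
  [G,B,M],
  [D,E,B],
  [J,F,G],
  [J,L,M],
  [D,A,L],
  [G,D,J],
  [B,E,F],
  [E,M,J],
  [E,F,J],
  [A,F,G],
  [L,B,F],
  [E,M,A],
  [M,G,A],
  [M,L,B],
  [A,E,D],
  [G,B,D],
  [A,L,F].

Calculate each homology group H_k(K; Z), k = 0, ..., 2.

Take the total order A < B < D < E < F < G < J < L < M on the vertex set. Then K (dimension 2) consists of the simplices:

  0-simplices (9): A, B, D, E, F, G, J, L, M
  1-simplices (27): AD, AE, AF, AG, AL, AM, BD, BE, BF, BG, BL, BM, DE, DG, DJ, DL, EF, EJ, EM, FG, FJ, FL, GJ, GM, JL, JM, LM
  2-simplices (18): ADE, ADL, AEM, AFG, AFL, AGM, BDE, BDG, BEF, BFL, BGM, BLM, DGJ, DJL, EFJ, EJM, FGJ, JLM

Hence C_0 ≅ Z^9, C_1 ≅ Z^27, C_2 ≅ Z^18.

Boundary ∂_1: C_1 → C_0 is given by ∂[p,q] = [q] − [p]. For instance
  ∂BL = L − B.
As a 9×27 matrix over Z this has rank 8, with invariant factors (1,1,1,1,1,1,1,1).

∂_2: C_2 → C_1 sends each 2-simplex [p,q,r] to [q,r] − [p,r] + [p,q]. For instance
  ∂ADE = DE − AE + AD,
  ∂ADL = DL − AL + AD.
This gives a 27×18 integer matrix of rank 17; reducing to Smith normal form yields diagonal entries (1,1,1,1,1,1,1,1,1,1,1,1,1,1,1,1,1).

Computing H_k = (kernel of ∂_k) / (image of ∂_{k+1}):

  H_0: rank C_0 − rank ∂_1 = 9 − 8 = 1, and the invariant factors of ∂_1 are all 1, so H_0 = Z.
  H_1: rank ker ∂_1 − rank ∂_2 = (27 − 8) − 17 = 2, and the invariant factors of ∂_2 are all 1, so H_1 = Z^2.
  H_2: rank ker ∂_2 − rank ∂_3 = (18 − 17) − 0 = 1, and there is no ∂_3, so H_2 = Z.

H_0 = Z,  H_1 = Z^2,  H_2 = Z.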